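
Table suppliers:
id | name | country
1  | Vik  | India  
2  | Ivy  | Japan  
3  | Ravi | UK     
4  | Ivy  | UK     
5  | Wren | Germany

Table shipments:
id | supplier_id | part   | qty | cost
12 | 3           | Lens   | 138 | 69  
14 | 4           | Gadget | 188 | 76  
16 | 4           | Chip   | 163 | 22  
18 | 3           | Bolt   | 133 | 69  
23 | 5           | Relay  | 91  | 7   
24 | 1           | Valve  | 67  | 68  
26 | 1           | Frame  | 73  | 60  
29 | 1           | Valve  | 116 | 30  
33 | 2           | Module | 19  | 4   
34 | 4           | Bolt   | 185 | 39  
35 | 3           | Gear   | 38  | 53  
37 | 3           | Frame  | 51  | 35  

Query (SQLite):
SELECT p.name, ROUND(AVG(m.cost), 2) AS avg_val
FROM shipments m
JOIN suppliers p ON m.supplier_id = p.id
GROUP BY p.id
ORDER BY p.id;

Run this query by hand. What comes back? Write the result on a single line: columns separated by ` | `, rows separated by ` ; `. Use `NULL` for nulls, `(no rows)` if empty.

Join each shipments row to its suppliers via supplier_id.
Group joined rows by suppliers.id; compute ROUND(AVG(m.cost), 2) per group.
  1: ids {24, 26, 29} → ROUND(AVG(m.cost), 2)=52.67
  2: ids {33} → ROUND(AVG(m.cost), 2)=4
  3: ids {12, 18, 35, 37} → ROUND(AVG(m.cost), 2)=56.5
  4: ids {14, 16, 34} → ROUND(AVG(m.cost), 2)=45.67
  5: ids {23} → ROUND(AVG(m.cost), 2)=7

Vik | 52.67 ; Ivy | 4 ; Ravi | 56.5 ; Ivy | 45.67 ; Wren | 7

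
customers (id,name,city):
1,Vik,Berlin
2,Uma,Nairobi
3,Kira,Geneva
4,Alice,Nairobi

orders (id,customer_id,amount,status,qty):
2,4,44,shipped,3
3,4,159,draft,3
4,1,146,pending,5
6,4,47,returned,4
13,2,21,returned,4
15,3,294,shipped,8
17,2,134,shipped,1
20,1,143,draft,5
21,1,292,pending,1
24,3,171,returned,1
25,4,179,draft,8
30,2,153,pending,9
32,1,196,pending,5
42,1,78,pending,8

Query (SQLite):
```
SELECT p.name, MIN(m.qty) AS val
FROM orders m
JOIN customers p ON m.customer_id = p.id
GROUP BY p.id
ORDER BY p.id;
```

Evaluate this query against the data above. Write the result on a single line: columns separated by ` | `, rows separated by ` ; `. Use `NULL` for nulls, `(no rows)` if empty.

Vik | 1 ; Uma | 1 ; Kira | 1 ; Alice | 3

Join each orders row to its customers via customer_id.
Group joined rows by customers.id; compute MIN(m.qty) per group.
  1: ids {4, 20, 21, 32, 42} → MIN(m.qty)=1
  2: ids {13, 17, 30} → MIN(m.qty)=1
  3: ids {15, 24} → MIN(m.qty)=1
  4: ids {2, 3, 6, 25} → MIN(m.qty)=3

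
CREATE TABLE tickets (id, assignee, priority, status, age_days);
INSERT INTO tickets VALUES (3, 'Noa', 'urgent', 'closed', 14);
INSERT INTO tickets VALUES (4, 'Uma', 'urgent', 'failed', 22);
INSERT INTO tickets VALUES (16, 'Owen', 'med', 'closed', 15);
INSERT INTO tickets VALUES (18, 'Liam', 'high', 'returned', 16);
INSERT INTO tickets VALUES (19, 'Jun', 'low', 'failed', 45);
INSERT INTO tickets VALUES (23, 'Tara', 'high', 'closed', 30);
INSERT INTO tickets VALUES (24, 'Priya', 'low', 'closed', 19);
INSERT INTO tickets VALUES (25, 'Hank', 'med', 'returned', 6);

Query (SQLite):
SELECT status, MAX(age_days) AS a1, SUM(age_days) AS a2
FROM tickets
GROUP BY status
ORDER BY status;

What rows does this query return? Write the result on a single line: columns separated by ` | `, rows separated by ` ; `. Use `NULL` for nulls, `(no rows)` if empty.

Group tickets by status.
Per group compute: MAX(age_days), SUM(age_days).
  closed: ids {3, 16, 23, 24} → MAX(age_days)=30, SUM(age_days)=78
  failed: ids {4, 19} → MAX(age_days)=45, SUM(age_days)=67
  returned: ids {18, 25} → MAX(age_days)=16, SUM(age_days)=22

closed | 30 | 78 ; failed | 45 | 67 ; returned | 16 | 22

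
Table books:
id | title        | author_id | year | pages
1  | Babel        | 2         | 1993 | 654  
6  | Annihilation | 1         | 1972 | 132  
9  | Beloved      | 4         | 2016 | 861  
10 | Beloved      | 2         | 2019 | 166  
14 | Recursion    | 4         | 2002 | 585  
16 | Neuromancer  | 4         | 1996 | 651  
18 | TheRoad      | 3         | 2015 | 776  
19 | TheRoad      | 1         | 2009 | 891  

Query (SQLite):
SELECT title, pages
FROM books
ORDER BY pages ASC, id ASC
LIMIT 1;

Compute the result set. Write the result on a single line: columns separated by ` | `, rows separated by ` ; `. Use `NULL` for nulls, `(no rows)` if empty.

Annihilation | 132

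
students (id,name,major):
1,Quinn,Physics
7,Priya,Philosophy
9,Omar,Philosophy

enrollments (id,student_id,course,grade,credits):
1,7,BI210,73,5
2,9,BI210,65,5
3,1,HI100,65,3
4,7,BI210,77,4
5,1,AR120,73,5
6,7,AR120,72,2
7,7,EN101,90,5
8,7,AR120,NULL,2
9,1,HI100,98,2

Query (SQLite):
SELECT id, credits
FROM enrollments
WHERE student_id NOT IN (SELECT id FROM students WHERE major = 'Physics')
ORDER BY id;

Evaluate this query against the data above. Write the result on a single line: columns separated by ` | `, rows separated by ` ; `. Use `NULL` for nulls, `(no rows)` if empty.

1 | 5 ; 2 | 5 ; 4 | 4 ; 6 | 2 ; 7 | 5 ; 8 | 2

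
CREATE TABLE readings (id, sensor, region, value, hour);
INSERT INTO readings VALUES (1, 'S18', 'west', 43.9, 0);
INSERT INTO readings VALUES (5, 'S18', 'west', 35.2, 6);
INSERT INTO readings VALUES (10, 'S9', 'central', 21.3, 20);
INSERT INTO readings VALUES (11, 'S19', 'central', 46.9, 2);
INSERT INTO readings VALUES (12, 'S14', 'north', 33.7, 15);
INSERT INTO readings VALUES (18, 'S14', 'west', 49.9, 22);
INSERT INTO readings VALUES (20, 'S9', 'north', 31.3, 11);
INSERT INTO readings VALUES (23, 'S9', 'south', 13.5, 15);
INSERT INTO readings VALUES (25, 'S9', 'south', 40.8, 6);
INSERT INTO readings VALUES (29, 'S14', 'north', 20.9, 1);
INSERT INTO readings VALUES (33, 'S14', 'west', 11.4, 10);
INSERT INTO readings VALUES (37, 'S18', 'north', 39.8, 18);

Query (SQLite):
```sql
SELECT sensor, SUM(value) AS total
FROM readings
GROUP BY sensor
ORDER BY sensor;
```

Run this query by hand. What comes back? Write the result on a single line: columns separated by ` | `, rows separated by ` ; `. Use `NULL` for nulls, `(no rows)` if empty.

Partition readings by sensor; compute SUM(value) within each group.
  S14: ids {12, 18, 29, 33} → SUM(value)=115.9
  S18: ids {1, 5, 37} → SUM(value)=118.9
  S19: ids {11} → SUM(value)=46.9
  S9: ids {10, 20, 23, 25} → SUM(value)=106.9

S14 | 115.9 ; S18 | 118.9 ; S19 | 46.9 ; S9 | 106.9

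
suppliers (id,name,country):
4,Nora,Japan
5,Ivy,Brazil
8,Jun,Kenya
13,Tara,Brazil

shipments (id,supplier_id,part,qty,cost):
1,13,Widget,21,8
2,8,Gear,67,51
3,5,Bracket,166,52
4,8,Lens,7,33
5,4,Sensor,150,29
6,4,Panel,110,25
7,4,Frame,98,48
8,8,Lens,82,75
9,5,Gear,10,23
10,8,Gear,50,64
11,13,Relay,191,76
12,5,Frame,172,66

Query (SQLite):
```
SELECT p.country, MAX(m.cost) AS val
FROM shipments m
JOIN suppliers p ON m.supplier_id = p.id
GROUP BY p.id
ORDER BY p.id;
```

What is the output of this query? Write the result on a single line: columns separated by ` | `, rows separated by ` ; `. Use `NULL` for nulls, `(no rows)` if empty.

Japan | 48 ; Brazil | 66 ; Kenya | 75 ; Brazil | 76

Join each shipments row to its suppliers via supplier_id.
Group joined rows by suppliers.id; compute MAX(m.cost) per group.
  4: ids {5, 6, 7} → MAX(m.cost)=48
  5: ids {3, 9, 12} → MAX(m.cost)=66
  8: ids {2, 4, 8, 10} → MAX(m.cost)=75
  13: ids {1, 11} → MAX(m.cost)=76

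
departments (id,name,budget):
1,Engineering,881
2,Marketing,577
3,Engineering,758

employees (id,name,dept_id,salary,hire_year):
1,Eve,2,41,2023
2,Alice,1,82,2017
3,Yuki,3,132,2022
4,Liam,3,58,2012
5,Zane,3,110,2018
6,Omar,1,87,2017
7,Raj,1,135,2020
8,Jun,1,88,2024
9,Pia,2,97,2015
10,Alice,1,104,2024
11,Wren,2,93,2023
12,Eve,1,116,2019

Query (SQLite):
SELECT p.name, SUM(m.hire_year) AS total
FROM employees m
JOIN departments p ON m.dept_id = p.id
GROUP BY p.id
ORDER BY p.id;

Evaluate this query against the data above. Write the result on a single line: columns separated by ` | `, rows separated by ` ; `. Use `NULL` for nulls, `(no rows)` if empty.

Join each employees row to its departments via dept_id.
Group joined rows by departments.id; compute SUM(m.hire_year) per group.
  1: ids {2, 6, 7, 8, 10, 12} → SUM(m.hire_year)=12121
  2: ids {1, 9, 11} → SUM(m.hire_year)=6061
  3: ids {3, 4, 5} → SUM(m.hire_year)=6052

Engineering | 12121 ; Marketing | 6061 ; Engineering | 6052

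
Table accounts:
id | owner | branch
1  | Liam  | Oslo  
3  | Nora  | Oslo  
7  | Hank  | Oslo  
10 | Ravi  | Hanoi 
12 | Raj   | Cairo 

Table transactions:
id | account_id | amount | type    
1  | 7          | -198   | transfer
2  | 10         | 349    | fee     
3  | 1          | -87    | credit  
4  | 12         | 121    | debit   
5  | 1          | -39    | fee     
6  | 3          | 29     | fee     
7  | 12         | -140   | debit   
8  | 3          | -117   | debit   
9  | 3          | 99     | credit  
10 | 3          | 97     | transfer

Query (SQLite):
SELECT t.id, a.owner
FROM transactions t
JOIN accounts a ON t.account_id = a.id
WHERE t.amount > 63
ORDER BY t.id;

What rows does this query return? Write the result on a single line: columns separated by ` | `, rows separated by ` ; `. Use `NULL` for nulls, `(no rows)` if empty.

2 | Ravi ; 4 | Raj ; 9 | Nora ; 10 | Nora

Each transactions row matches the accounts row where account_id = accounts.id.
Then keep rows with t.amount > 63.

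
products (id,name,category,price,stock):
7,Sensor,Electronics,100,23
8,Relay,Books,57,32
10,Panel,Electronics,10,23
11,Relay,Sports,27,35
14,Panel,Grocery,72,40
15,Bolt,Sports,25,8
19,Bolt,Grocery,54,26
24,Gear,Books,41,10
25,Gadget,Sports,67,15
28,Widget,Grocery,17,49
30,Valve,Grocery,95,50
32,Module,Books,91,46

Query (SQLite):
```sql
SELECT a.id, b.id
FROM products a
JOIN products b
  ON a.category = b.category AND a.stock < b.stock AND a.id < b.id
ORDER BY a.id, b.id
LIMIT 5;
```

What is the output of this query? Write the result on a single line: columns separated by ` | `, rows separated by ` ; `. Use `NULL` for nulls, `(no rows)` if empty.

8 | 32 ; 14 | 28 ; 14 | 30 ; 15 | 25 ; 19 | 28

Pairs (a,b) with same category, a.stock < b.stock, a.id < b.id.
category groups: Books:{8,24,32} Electronics:{7,10} Grocery:{14,19,28,30} Sports:{11,15,25}
Ordered by (a.id, b.id); first 5.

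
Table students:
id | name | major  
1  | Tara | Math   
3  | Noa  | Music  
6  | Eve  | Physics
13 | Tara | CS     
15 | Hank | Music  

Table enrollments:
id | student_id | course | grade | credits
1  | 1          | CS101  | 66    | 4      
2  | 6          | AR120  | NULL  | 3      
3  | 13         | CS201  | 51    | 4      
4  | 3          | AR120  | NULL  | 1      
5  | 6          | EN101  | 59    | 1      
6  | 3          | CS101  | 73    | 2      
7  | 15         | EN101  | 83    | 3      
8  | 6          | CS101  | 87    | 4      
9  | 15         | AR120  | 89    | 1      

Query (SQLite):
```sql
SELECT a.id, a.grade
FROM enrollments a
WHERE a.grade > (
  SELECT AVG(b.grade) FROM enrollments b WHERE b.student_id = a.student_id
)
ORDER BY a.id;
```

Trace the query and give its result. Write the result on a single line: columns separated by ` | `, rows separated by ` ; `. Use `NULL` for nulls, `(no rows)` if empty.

8 | 87 ; 9 | 89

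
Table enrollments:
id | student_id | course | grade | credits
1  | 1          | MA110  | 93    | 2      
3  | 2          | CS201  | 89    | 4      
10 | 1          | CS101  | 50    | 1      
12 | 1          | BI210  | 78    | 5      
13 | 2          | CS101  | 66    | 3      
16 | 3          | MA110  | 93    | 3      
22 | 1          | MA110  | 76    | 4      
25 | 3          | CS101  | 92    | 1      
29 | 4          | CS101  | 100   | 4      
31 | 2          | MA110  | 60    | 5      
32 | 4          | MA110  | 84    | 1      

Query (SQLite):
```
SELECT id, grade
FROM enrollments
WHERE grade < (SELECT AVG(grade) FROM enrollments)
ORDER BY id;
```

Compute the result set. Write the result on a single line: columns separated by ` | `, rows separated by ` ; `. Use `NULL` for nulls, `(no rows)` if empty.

10 | 50 ; 12 | 78 ; 13 | 66 ; 22 | 76 ; 31 | 60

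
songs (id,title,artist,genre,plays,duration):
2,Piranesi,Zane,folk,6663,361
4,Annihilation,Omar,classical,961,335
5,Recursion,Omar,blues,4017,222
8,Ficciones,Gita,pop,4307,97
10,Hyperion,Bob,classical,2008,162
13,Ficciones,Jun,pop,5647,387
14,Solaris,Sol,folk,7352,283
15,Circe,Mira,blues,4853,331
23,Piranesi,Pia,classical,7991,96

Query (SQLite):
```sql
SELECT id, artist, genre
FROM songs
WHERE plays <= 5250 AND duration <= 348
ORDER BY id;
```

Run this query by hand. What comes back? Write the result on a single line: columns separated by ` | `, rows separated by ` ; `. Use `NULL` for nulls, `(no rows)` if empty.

plays <= 5250: ids {4, 5, 8, 10, 15}
duration <= 348: ids {4, 5, 8, 10, 14, 15, 23}
Combine with AND.

4 | Omar | classical ; 5 | Omar | blues ; 8 | Gita | pop ; 10 | Bob | classical ; 15 | Mira | blues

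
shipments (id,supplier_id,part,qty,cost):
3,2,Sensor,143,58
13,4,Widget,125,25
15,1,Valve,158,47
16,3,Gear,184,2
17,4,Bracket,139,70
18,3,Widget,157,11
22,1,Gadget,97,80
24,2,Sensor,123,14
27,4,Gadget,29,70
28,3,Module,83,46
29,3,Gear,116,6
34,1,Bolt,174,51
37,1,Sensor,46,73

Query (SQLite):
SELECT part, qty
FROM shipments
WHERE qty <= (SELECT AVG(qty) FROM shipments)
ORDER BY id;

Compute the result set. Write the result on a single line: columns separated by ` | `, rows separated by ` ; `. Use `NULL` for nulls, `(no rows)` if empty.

Scalar subquery: AVG(qty) over all shipments rows = 121.076923 (≈; comparison uses full precision).
Keep rows where qty <= that value.

Gadget | 97 ; Gadget | 29 ; Module | 83 ; Gear | 116 ; Sensor | 46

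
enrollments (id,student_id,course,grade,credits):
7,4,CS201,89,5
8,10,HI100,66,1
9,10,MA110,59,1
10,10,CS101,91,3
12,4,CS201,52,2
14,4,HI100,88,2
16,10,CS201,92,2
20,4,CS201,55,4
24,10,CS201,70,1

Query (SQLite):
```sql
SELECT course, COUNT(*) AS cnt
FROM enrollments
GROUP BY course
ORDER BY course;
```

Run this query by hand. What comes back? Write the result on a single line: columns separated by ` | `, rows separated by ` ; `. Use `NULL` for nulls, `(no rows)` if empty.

CS101 | 1 ; CS201 | 5 ; HI100 | 2 ; MA110 | 1

Partition enrollments by course; compute COUNT(*) within each group.
  CS101: ids {10} → COUNT(*)=1
  CS201: ids {7, 12, 16, 20, 24} → COUNT(*)=5
  HI100: ids {8, 14} → COUNT(*)=2
  MA110: ids {9} → COUNT(*)=1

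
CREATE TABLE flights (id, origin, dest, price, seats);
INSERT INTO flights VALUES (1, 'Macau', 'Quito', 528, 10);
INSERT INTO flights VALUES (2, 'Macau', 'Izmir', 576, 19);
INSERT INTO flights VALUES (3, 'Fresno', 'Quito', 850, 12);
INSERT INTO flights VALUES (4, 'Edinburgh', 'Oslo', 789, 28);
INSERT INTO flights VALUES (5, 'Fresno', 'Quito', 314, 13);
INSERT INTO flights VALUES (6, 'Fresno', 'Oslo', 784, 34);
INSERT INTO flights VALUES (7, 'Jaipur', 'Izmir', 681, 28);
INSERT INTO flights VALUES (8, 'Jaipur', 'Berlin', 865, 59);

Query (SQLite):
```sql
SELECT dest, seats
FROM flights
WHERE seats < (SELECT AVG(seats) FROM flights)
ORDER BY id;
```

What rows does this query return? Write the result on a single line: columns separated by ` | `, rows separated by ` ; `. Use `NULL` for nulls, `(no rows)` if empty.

Quito | 10 ; Izmir | 19 ; Quito | 12 ; Quito | 13

Scalar subquery: AVG(seats) over all flights rows = 25.375.
Keep rows where seats < that value.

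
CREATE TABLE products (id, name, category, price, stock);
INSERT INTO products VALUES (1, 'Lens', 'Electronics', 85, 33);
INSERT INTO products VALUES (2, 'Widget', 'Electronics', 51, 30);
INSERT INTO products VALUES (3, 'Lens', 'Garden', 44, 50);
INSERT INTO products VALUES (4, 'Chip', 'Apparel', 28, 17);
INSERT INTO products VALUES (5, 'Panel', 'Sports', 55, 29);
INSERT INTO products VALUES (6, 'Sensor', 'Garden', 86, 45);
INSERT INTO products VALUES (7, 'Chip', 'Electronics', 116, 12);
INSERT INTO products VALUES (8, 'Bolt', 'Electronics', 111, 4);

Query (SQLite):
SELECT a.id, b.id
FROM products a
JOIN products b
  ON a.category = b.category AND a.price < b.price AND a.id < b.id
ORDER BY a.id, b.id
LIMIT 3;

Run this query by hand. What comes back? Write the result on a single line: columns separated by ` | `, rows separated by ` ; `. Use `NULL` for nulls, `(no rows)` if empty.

Pairs (a,b) with same category, a.price < b.price, a.id < b.id.
category groups: Apparel:{4} Electronics:{1,2,7,8} Garden:{3,6} Sports:{5}
Ordered by (a.id, b.id); first 3.

1 | 7 ; 1 | 8 ; 2 | 7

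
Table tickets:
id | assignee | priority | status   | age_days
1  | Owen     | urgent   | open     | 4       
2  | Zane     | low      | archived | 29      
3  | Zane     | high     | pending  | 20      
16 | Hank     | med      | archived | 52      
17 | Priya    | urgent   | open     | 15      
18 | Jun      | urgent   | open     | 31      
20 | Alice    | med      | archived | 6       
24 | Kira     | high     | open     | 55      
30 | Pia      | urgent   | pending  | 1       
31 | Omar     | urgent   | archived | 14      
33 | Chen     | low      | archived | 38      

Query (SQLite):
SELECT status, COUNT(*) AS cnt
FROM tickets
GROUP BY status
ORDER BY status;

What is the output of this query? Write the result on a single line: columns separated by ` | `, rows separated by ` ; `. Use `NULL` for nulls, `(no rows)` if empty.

archived | 5 ; open | 4 ; pending | 2

Partition tickets by status; compute COUNT(*) within each group.
  archived: ids {2, 16, 20, 31, 33} → COUNT(*)=5
  open: ids {1, 17, 18, 24} → COUNT(*)=4
  pending: ids {3, 30} → COUNT(*)=2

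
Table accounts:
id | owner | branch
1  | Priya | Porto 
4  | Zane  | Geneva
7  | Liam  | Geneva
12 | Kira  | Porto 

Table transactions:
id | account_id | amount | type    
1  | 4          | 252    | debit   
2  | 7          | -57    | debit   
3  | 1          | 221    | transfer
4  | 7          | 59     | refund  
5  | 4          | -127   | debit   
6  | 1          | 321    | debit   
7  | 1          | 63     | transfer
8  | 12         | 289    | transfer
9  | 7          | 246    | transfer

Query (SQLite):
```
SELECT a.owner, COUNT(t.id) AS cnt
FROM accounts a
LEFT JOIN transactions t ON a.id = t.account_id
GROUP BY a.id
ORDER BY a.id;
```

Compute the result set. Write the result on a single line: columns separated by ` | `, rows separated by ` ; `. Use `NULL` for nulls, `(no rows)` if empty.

LEFT JOIN keeps every accounts row; unmatched ones get NULL for transactions columns.
Group by accounts.id and compute COUNT(t.id). COUNT(col) of an all-NULL group is 0.
  1: ids {3, 6, 7} → COUNT(t.id)=3
  4: ids {1, 5} → COUNT(t.id)=2
  7: ids {2, 4, 9} → COUNT(t.id)=3
  12: ids {8} → COUNT(t.id)=1

Priya | 3 ; Zane | 2 ; Liam | 3 ; Kira | 1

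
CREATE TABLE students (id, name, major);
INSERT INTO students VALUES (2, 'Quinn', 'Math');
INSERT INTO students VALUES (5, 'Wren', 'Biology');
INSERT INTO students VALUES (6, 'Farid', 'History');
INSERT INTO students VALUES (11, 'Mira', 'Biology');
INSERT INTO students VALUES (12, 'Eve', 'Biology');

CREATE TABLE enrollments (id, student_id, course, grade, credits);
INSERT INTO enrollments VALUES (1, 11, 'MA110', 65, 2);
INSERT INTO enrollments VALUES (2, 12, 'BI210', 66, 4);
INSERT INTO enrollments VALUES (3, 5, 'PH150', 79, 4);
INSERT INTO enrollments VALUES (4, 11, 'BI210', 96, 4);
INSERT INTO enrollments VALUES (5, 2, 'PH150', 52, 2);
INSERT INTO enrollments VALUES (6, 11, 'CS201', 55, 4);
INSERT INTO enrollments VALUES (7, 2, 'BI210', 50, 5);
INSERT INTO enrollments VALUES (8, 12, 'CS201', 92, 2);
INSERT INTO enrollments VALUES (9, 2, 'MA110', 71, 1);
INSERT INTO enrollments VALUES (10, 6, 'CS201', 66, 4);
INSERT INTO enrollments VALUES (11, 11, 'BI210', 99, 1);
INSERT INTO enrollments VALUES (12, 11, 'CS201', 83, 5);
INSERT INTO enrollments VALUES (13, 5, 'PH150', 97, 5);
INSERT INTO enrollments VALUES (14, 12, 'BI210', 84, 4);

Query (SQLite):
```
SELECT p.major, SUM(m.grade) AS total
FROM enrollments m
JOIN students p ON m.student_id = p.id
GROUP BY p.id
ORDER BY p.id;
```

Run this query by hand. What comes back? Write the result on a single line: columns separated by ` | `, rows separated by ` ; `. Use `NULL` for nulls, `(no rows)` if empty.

Join each enrollments row to its students via student_id.
Group joined rows by students.id; compute SUM(m.grade) per group.
  2: ids {5, 7, 9} → SUM(m.grade)=173
  5: ids {3, 13} → SUM(m.grade)=176
  6: ids {10} → SUM(m.grade)=66
  11: ids {1, 4, 6, 11, 12} → SUM(m.grade)=398
  12: ids {2, 8, 14} → SUM(m.grade)=242

Math | 173 ; Biology | 176 ; History | 66 ; Biology | 398 ; Biology | 242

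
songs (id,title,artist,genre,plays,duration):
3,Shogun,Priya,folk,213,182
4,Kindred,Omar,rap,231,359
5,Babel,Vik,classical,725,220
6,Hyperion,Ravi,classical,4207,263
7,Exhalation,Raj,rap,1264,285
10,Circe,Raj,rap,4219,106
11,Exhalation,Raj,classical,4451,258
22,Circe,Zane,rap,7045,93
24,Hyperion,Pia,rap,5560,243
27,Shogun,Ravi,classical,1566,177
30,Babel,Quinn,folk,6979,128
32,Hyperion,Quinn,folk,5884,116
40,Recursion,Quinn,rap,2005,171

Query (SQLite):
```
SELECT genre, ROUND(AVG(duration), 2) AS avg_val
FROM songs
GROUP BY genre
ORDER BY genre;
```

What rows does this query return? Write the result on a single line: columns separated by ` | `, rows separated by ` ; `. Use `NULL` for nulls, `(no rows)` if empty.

classical | 229.5 ; folk | 142 ; rap | 209.5

Partition songs by genre; compute ROUND(AVG(duration), 2) within each group.
  classical: ids {5, 6, 11, 27} → ROUND(AVG(duration), 2)=229.5
  folk: ids {3, 30, 32} → ROUND(AVG(duration), 2)=142
  rap: ids {4, 7, 10, 22, 24, 40} → ROUND(AVG(duration), 2)=209.5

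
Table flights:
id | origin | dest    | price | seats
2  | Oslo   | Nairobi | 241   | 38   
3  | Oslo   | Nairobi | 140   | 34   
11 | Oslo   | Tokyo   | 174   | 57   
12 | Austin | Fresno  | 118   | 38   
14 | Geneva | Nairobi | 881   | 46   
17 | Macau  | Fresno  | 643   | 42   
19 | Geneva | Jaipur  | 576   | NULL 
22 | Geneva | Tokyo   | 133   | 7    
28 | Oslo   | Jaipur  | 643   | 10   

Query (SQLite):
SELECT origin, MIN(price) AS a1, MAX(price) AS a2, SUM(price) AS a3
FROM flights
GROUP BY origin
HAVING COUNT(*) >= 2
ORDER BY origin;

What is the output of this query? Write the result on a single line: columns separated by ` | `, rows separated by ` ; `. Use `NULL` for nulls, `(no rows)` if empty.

Group flights by origin.
Per group compute: MIN(price), MAX(price), SUM(price).
HAVING: drop groups with fewer than 2 rows.
  Austin: ids {12} → MIN(price)=118, MAX(price)=118, SUM(price)=118
  Geneva: ids {14, 19, 22} → MIN(price)=133, MAX(price)=881, SUM(price)=1590
  Macau: ids {17} → MIN(price)=643, MAX(price)=643, SUM(price)=643
  Oslo: ids {2, 3, 11, 28} → MIN(price)=140, MAX(price)=643, SUM(price)=1198

Geneva | 133 | 881 | 1590 ; Oslo | 140 | 643 | 1198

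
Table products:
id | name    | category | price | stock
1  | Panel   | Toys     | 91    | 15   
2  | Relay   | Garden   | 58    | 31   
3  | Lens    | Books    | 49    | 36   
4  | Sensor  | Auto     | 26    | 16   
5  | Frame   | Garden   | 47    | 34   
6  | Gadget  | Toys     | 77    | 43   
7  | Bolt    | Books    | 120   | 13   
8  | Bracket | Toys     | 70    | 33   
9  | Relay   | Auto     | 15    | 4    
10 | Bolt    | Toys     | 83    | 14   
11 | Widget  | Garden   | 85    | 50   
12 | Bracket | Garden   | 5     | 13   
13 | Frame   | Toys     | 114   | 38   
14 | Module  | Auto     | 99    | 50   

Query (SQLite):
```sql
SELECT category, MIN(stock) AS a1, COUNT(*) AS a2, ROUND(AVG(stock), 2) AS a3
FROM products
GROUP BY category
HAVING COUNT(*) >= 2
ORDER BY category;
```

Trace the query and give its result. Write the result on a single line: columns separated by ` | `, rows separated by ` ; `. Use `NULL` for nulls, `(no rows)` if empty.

Group products by category.
Per group compute: MIN(stock), COUNT(*), ROUND(AVG(stock), 2).
HAVING: drop groups with fewer than 2 rows.
  Auto: ids {4, 9, 14} → MIN(stock)=4, COUNT(*)=3, ROUND(AVG(stock), 2)=23.33
  Books: ids {3, 7} → MIN(stock)=13, COUNT(*)=2, ROUND(AVG(stock), 2)=24.5
  Garden: ids {2, 5, 11, 12} → MIN(stock)=13, COUNT(*)=4, ROUND(AVG(stock), 2)=32
  Toys: ids {1, 6, 8, 10, 13} → MIN(stock)=14, COUNT(*)=5, ROUND(AVG(stock), 2)=28.6

Auto | 4 | 3 | 23.33 ; Books | 13 | 2 | 24.5 ; Garden | 13 | 4 | 32 ; Toys | 14 | 5 | 28.6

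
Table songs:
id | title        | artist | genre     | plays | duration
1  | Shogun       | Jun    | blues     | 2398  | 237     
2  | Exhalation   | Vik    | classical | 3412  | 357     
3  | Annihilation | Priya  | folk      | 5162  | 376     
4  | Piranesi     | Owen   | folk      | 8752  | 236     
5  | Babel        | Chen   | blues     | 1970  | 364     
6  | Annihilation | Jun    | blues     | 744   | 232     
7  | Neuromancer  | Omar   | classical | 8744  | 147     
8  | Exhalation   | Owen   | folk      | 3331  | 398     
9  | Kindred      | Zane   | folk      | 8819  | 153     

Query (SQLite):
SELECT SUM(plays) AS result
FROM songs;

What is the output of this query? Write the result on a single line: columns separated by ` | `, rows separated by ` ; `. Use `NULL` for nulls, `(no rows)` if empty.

43332

All plays values: [2398, 3412, 5162, 8752, 1970, 744, 8744, 3331, 8819].
SUM of non-NULL values = 43332.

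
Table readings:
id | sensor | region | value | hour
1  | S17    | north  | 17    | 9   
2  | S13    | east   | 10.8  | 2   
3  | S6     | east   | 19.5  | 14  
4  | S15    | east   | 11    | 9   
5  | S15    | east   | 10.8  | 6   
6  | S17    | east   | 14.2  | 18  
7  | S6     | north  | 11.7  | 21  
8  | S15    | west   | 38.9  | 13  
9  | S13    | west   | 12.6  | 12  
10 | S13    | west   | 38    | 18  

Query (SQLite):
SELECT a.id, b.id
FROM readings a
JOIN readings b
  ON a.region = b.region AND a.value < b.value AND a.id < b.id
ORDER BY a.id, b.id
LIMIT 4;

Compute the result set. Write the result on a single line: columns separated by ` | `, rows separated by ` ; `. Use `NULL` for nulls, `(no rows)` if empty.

2 | 3 ; 2 | 4 ; 2 | 6 ; 4 | 6

Pairs (a,b) with same region, a.value < b.value, a.id < b.id.
region groups: east:{2,3,4,5,6} north:{1,7} west:{8,9,10}
Ordered by (a.id, b.id); first 4.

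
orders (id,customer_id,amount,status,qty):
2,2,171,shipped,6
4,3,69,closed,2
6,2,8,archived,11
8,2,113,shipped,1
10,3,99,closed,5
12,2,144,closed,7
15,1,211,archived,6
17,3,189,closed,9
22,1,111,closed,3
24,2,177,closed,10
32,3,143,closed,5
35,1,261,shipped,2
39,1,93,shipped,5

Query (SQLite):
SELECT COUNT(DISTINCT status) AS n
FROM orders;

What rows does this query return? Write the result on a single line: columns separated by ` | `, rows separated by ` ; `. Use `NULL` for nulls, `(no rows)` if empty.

Count distinct non-NULL status values.

3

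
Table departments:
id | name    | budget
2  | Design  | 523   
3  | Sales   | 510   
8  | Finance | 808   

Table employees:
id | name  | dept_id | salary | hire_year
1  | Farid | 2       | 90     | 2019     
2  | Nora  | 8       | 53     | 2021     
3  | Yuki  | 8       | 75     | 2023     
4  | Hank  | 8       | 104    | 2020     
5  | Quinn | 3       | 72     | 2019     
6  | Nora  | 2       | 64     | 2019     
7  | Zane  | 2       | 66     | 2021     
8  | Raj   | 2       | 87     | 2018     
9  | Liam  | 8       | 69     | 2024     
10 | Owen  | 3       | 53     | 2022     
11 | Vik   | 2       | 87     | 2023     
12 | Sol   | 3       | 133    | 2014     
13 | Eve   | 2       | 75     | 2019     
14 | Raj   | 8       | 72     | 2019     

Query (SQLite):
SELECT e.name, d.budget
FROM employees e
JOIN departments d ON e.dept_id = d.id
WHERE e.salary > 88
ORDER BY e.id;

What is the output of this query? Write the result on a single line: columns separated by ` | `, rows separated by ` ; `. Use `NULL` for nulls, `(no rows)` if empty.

Farid | 523 ; Hank | 808 ; Sol | 510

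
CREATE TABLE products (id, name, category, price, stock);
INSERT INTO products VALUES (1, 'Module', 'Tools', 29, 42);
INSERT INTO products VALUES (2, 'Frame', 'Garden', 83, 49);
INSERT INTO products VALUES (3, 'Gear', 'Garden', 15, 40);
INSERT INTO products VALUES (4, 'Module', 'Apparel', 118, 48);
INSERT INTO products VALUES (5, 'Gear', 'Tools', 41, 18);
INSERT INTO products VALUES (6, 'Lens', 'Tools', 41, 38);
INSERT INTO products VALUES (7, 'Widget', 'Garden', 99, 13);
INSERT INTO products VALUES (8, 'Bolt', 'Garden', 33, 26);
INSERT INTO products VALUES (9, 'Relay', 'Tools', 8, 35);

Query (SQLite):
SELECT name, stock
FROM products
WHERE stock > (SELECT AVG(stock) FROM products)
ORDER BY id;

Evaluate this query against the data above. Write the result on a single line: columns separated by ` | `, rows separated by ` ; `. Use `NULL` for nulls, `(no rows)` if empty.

Module | 42 ; Frame | 49 ; Gear | 40 ; Module | 48 ; Lens | 38 ; Relay | 35

Scalar subquery: AVG(stock) over all products rows = 34.333333 (≈; comparison uses full precision).
Keep rows where stock > that value.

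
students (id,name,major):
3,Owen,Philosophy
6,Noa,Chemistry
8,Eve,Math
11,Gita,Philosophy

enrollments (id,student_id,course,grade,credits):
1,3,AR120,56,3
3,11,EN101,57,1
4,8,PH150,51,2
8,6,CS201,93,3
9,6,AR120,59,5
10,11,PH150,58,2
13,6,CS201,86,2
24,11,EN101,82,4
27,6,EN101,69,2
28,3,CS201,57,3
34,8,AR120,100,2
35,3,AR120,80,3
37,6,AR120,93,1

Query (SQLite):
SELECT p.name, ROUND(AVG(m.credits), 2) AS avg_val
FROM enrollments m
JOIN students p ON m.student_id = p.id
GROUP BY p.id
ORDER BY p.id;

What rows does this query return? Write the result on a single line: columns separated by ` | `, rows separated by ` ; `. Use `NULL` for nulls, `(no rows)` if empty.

Owen | 3 ; Noa | 2.6 ; Eve | 2 ; Gita | 2.33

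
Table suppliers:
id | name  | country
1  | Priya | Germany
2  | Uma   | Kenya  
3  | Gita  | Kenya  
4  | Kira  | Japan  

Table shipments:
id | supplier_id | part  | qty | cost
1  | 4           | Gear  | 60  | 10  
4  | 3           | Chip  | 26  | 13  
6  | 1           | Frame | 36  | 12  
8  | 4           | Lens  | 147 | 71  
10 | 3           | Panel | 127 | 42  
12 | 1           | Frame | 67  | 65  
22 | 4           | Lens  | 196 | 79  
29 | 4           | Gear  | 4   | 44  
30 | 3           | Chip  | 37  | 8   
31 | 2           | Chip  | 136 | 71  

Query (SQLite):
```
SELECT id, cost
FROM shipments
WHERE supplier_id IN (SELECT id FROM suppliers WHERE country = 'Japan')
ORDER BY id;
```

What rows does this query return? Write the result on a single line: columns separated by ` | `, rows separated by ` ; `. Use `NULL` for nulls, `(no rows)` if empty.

Inner query: suppliers.id where country = 'Japan'.
Outer: keep shipments rows whose supplier_id is in that set.
Inner query → {4}

1 | 10 ; 8 | 71 ; 22 | 79 ; 29 | 44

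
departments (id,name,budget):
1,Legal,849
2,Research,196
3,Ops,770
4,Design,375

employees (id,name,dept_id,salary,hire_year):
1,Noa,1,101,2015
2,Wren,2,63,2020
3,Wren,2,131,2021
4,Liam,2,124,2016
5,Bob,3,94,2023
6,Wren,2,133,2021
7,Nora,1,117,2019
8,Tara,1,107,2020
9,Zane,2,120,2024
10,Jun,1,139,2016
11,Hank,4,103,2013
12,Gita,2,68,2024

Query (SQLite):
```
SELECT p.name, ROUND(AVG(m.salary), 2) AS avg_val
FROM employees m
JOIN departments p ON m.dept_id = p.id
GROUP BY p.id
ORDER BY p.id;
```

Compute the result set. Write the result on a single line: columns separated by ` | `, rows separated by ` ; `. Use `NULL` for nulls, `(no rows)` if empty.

Legal | 116 ; Research | 106.5 ; Ops | 94 ; Design | 103

Join each employees row to its departments via dept_id.
Group joined rows by departments.id; compute ROUND(AVG(m.salary), 2) per group.
  1: ids {1, 7, 8, 10} → ROUND(AVG(m.salary), 2)=116
  2: ids {2, 3, 4, 6, 9, 12} → ROUND(AVG(m.salary), 2)=106.5
  3: ids {5} → ROUND(AVG(m.salary), 2)=94
  4: ids {11} → ROUND(AVG(m.salary), 2)=103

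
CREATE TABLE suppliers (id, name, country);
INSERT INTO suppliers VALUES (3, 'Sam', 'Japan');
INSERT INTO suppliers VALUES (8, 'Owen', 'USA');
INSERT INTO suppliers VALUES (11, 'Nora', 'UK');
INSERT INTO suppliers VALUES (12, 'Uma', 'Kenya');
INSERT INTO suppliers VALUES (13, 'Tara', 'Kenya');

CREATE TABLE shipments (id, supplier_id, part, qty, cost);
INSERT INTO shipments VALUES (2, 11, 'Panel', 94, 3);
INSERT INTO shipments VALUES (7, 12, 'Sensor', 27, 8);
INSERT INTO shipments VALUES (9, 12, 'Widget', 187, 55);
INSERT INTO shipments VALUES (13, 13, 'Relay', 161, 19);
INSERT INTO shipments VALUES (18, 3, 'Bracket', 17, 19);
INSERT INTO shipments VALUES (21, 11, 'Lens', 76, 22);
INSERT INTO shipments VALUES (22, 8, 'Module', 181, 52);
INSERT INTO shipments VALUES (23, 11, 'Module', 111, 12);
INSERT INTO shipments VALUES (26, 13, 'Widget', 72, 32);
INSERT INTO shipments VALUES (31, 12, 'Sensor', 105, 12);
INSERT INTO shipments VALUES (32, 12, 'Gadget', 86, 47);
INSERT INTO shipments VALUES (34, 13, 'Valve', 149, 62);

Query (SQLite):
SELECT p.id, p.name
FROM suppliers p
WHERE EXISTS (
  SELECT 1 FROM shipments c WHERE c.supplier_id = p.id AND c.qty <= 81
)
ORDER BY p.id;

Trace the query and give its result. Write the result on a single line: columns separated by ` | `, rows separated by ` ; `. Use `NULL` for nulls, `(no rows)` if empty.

3 | Sam ; 11 | Nora ; 12 | Uma ; 13 | Tara

For each suppliers row, check whether any shipments with matching supplier_id has qty <= 81.
Keep rows where that is true.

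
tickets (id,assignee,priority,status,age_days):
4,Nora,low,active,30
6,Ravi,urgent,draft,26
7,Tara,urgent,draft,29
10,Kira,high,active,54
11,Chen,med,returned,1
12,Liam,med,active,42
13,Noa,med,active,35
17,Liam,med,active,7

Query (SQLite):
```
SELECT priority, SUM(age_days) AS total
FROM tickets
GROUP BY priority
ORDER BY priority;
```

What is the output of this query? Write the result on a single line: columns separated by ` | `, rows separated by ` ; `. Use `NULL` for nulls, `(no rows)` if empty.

Partition tickets by priority; compute SUM(age_days) within each group.
  high: ids {10} → SUM(age_days)=54
  low: ids {4} → SUM(age_days)=30
  med: ids {11, 12, 13, 17} → SUM(age_days)=85
  urgent: ids {6, 7} → SUM(age_days)=55

high | 54 ; low | 30 ; med | 85 ; urgent | 55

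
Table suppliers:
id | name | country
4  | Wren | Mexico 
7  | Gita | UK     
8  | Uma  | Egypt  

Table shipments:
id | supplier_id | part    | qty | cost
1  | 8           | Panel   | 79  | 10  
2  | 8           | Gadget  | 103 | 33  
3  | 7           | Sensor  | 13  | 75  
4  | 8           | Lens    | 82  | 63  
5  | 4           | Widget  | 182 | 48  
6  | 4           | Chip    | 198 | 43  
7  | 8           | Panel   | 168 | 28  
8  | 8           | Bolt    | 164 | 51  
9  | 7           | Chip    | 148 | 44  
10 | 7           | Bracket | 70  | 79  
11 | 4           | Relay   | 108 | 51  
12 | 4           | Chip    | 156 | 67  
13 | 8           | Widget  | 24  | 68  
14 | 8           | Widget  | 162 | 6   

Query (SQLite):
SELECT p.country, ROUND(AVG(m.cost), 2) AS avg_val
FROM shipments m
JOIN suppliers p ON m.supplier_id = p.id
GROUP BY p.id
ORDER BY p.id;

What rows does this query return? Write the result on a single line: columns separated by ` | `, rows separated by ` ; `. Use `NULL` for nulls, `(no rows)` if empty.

Mexico | 52.25 ; UK | 66 ; Egypt | 37

Join each shipments row to its suppliers via supplier_id.
Group joined rows by suppliers.id; compute ROUND(AVG(m.cost), 2) per group.
  4: ids {5, 6, 11, 12} → ROUND(AVG(m.cost), 2)=52.25
  7: ids {3, 9, 10} → ROUND(AVG(m.cost), 2)=66
  8: ids {1, 2, 4, 7, 8, 13, 14} → ROUND(AVG(m.cost), 2)=37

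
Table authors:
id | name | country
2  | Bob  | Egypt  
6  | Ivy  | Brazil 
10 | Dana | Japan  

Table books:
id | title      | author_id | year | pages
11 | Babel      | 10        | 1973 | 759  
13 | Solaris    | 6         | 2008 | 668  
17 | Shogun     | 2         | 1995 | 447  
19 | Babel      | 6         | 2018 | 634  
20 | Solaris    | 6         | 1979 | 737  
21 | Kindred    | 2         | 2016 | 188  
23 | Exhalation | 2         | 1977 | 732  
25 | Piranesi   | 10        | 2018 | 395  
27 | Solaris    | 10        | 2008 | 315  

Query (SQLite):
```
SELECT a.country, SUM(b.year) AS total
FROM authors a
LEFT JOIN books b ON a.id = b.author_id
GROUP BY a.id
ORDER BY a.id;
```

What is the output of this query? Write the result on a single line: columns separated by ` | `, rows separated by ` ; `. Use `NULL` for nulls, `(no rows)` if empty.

Egypt | 5988 ; Brazil | 6005 ; Japan | 5999

LEFT JOIN keeps every authors row; unmatched ones get NULL for books columns.
Group by authors.id and compute SUM(b.year). SUM over an all-NULL group is NULL.
  2: ids {17, 21, 23} → SUM(b.year)=5988
  6: ids {13, 19, 20} → SUM(b.year)=6005
  10: ids {11, 25, 27} → SUM(b.year)=5999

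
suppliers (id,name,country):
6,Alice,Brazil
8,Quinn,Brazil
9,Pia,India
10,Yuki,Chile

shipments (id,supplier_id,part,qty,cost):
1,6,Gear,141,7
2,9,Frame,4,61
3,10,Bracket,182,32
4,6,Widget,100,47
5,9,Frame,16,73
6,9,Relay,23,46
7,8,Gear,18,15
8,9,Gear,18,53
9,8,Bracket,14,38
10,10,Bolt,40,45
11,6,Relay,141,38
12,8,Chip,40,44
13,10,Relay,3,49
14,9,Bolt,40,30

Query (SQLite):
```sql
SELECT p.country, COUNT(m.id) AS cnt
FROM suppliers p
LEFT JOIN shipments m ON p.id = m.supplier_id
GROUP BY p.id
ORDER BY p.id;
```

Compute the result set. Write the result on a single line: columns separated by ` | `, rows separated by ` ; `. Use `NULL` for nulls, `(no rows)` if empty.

Brazil | 3 ; Brazil | 3 ; India | 5 ; Chile | 3

LEFT JOIN keeps every suppliers row; unmatched ones get NULL for shipments columns.
Group by suppliers.id and compute COUNT(m.id). COUNT(col) of an all-NULL group is 0.
  6: ids {1, 4, 11} → COUNT(m.id)=3
  8: ids {7, 9, 12} → COUNT(m.id)=3
  9: ids {2, 5, 6, 8, 14} → COUNT(m.id)=5
  10: ids {3, 10, 13} → COUNT(m.id)=3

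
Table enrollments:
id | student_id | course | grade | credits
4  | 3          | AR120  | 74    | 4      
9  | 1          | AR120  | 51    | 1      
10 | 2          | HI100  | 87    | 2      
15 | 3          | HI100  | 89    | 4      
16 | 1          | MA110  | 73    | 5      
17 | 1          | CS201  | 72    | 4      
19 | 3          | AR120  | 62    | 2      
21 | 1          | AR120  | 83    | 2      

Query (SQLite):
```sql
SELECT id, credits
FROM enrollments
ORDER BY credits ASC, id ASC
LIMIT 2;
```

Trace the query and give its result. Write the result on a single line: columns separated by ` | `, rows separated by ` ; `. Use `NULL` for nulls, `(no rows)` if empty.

9 | 1 ; 10 | 2

Sort by credits asc, tiebreak id asc: (1, id=9), (2, id=10), (2, id=19), (2, id=21), (4, id=4) …. Take first 2.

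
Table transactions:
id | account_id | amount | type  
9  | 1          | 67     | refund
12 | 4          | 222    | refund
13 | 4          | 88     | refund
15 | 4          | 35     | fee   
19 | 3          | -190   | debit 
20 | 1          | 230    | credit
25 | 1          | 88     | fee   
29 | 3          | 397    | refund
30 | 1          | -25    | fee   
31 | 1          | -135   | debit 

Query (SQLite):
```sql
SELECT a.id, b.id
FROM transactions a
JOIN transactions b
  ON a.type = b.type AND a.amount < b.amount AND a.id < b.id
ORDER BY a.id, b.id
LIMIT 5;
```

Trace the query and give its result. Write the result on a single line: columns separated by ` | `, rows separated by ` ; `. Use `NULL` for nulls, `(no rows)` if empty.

9 | 12 ; 9 | 13 ; 9 | 29 ; 12 | 29 ; 13 | 29

Pairs (a,b) with same type, a.amount < b.amount, a.id < b.id.
type groups: credit:{20} debit:{19,31} fee:{15,25,30} refund:{9,12,13,29}
Ordered by (a.id, b.id); first 5.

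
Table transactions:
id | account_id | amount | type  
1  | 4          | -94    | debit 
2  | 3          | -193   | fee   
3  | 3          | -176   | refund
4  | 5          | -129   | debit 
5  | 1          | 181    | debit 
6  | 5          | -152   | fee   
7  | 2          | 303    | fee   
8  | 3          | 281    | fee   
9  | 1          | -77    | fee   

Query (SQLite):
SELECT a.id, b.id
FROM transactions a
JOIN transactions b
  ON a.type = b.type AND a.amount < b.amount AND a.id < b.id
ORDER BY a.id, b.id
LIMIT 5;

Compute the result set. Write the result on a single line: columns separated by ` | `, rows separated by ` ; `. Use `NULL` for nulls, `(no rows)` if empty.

1 | 5 ; 2 | 6 ; 2 | 7 ; 2 | 8 ; 2 | 9

Pairs (a,b) with same type, a.amount < b.amount, a.id < b.id.
type groups: debit:{1,4,5} fee:{2,6,7,8,9} refund:{3}
Ordered by (a.id, b.id); first 5.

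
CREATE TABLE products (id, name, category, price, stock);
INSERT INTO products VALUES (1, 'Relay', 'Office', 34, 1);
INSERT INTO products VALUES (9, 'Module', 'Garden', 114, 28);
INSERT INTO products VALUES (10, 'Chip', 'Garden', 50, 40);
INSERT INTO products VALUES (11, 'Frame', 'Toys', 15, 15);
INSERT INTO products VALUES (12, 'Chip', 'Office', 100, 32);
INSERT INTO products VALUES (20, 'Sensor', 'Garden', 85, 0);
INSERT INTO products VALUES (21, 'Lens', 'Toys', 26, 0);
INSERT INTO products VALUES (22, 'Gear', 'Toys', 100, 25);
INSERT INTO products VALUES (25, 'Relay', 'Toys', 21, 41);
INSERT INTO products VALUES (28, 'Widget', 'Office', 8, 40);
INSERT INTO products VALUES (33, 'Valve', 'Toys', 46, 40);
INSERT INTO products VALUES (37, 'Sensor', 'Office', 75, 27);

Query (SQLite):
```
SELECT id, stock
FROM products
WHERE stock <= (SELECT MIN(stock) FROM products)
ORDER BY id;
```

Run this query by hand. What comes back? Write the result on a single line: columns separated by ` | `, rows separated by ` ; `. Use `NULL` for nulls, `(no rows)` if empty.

20 | 0 ; 21 | 0

Scalar subquery: MIN(stock) over all products rows = 0.
Keep rows where stock <= that value.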